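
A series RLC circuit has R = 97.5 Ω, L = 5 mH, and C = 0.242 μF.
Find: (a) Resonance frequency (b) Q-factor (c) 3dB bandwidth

Step 1 — Resonance: ω₀ = 1/√(LC) = 1/√(0.005·2.42e-07) = 2.875e+04 rad/s.
Step 2 — f₀ = ω₀/(2π) = 4575 Hz.
Step 3 — Series Q: Q = ω₀L/R = 2.875e+04·0.005/97.5 = 1.474.
Step 4 — Bandwidth: Δω = ω₀/Q = 1.95e+04 rad/s; BW = Δω/(2π) = 3104 Hz.

(a) f₀ = 4575 Hz  (b) Q = 1.474  (c) BW = 3104 Hz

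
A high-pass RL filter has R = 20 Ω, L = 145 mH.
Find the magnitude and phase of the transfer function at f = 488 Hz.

Step 1 — Angular frequency: ω = 2π·488 = 3066 rad/s.
Step 2 — Transfer function: H(jω) = jωL/(R + jωL).
Step 3 — Numerator jωL = j·444.6; denominator R + jωL = 20 + j444.6.
Step 4 — H = 0.998 + j0.04489.
Step 5 — Magnitude: |H| = 0.999 (-0.0 dB); phase: φ = 2.6°.

|H| = 0.999 (-0.0 dB), φ = 2.6°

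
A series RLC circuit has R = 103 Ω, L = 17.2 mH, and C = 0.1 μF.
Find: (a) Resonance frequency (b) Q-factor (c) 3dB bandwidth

Step 1 — Resonance: ω₀ = 1/√(LC) = 1/√(0.0172·1e-07) = 2.411e+04 rad/s.
Step 2 — f₀ = ω₀/(2π) = 3838 Hz.
Step 3 — Series Q: Q = ω₀L/R = 2.411e+04·0.0172/103 = 4.026.
Step 4 — Bandwidth: Δω = ω₀/Q = 5988 rad/s; BW = Δω/(2π) = 953.1 Hz.

(a) f₀ = 3838 Hz  (b) Q = 4.026  (c) BW = 953.1 Hz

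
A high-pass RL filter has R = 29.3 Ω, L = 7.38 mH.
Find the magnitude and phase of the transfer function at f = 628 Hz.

Step 1 — Angular frequency: ω = 2π·628 = 3946 rad/s.
Step 2 — Transfer function: H(jω) = jωL/(R + jωL).
Step 3 — Numerator jωL = j·29.12; denominator R + jωL = 29.3 + j29.12.
Step 4 — H = 0.4969 + j0.5.
Step 5 — Magnitude: |H| = 0.7049 (-3.0 dB); phase: φ = 45.2°.

|H| = 0.7049 (-3.0 dB), φ = 45.2°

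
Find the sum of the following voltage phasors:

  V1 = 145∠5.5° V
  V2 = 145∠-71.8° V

Step 1 — Convert each phasor to rectangular form:
  V1 = 145·(cos(5.5°) + j·sin(5.5°)) = 144.3 + j13.9 V
  V2 = 145·(cos(-71.8°) + j·sin(-71.8°)) = 45.29 - j137.7 V
Step 2 — Sum components: V_total = 189.6 - j123.8 V.
Step 3 — Convert to polar: |V_total| = 226.5 V, ∠V_total = -33.1°.

V_total = 226.5∠-33.1° V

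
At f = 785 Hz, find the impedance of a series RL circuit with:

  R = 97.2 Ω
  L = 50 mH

Step 1 — Angular frequency: ω = 2π·f = 2π·785 = 4932 rad/s.
Step 2 — Component impedances:
  R: Z = R = 97.2 Ω
  L: Z = jωL = j·4932·0.05 = 0 + j246.6 Ω
Step 3 — Series combination: Z_total = R + L = 97.2 + j246.6 Ω = 265.1∠68.5° Ω.

Z = 97.2 + j246.6 Ω = 265.1∠68.5° Ω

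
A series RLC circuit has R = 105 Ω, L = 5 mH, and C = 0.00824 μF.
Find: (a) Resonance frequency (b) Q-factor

Step 1 — Resonance condition Im(Z)=0 gives ω₀ = 1/√(LC).
Step 2 — ω₀ = 1/√(0.005·8.24e-09) = 1.558e+05 rad/s.
Step 3 — f₀ = ω₀/(2π) = 2.48e+04 Hz.
Step 4 — Series Q: Q = ω₀L/R = 1.558e+05·0.005/105 = 7.419.

(a) f₀ = 2.48e+04 Hz  (b) Q = 7.419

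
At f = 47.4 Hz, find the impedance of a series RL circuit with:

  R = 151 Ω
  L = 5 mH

Step 1 — Angular frequency: ω = 2π·f = 2π·47.4 = 297.8 rad/s.
Step 2 — Component impedances:
  R: Z = R = 151 Ω
  L: Z = jωL = j·297.8·0.005 = 0 + j1.489 Ω
Step 3 — Series combination: Z_total = R + L = 151 + j1.489 Ω = 151∠0.6° Ω.

Z = 151 + j1.489 Ω = 151∠0.6° Ω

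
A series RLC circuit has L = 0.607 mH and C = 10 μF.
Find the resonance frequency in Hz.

Step 1 — Resonance condition Im(Z)=0 gives ω₀ = 1/√(LC).
Step 2 — ω₀ = 1/√(0.000607·1e-05) = 1.284e+04 rad/s.
Step 3 — f₀ = ω₀/(2π) = 2043 Hz.

f₀ = 2043 Hz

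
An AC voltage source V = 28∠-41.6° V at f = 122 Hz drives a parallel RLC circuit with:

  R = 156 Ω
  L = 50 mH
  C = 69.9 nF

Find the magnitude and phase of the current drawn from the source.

Step 1 — Angular frequency: ω = 2π·f = 2π·122 = 766.5 rad/s.
Step 2 — Component impedances:
  R: Z = R = 156 Ω
  L: Z = jωL = j·766.5·0.05 = 0 + j38.33 Ω
  C: Z = 1/(jωC) = -j/(ω·C) = 0 - j1.866e+04 Ω
Step 3 — Parallel combination: 1/Z_total = 1/R + 1/L + 1/C; Z_total = 8.915 + j36.21 Ω = 37.29∠76.2° Ω.
Step 4 — Source phasor: V = 28∠-41.6° V = 20.94 - j18.59 V.
Step 5 — Ohm's law: I = V / Z_total = (20.94 - j18.59) / (8.915 + j36.21) = -0.3498 - j0.6643 A.
Step 6 — Convert to polar: |I| = 0.7508 A, ∠I = -117.8°.

I = 0.7508∠-117.8° A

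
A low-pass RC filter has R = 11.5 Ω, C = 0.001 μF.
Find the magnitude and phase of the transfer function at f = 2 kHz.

Step 1 — Angular frequency: ω = 2π·2000 = 1.257e+04 rad/s.
Step 2 — Transfer function: H(jω) = 1/(1 + jωRC).
Step 3 — Denominator: 1 + jωRC = 1 + j·1.257e+04·11.5·1e-09 = 1 + j0.0001445.
Step 4 — H = 1 - j0.0001445.
Step 5 — Magnitude: |H| = 1 (-0.0 dB); phase: φ = -0.0°.

|H| = 1 (-0.0 dB), φ = -0.0°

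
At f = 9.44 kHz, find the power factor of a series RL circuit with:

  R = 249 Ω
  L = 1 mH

Step 1 — Angular frequency: ω = 2π·f = 2π·9440 = 5.931e+04 rad/s.
Step 2 — Component impedances:
  R: Z = R = 249 Ω
  L: Z = jωL = j·5.931e+04·0.001 = 0 + j59.31 Ω
Step 3 — Series combination: Z_total = R + L = 249 + j59.31 Ω = 256∠13.4° Ω.
Step 4 — Power factor: PF = cos(φ) = Re(Z)/|Z| = 249/255.97 = 0.9728.
Step 5 — Type: Im(Z) = 59.31 ⇒ lagging (phase φ = 13.4°).

PF = 0.9728 (lagging, φ = 13.4°)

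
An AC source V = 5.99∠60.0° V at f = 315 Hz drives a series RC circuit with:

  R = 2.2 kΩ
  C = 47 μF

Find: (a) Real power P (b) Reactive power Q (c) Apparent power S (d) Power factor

Step 1 — Angular frequency: ω = 2π·f = 2π·315 = 1979 rad/s.
Step 2 — Component impedances:
  R: Z = R = 2200 Ω
  C: Z = 1/(jωC) = -j/(ω·C) = 0 - j10.75 Ω
Step 3 — Series combination: Z_total = R + C = 2200 - j10.75 Ω = 2200∠-0.3° Ω.
Step 4 — Source phasor: V = 5.99∠60.0° V = 2.995 + j5.187 V.
Step 5 — Current: I = V / Z = 0.00135 + j0.002365 A = 0.002723∠60.3° A.
Step 6 — Complex power: S = V·I* = 0.01631 - j7.969e-05 VA.
Step 7 — Real power: P = Re(S) = 0.01631 W.
Step 8 — Reactive power: Q = Im(S) = -7.969e-05 VAR.
Step 9 — Apparent power: |S| = 0.01631 VA.
Step 10 — Power factor: PF = P/|S| = 1 (leading).

(a) P = 0.01631 W  (b) Q = -7.969e-05 VAR  (c) S = 0.01631 VA  (d) PF = 1 (leading)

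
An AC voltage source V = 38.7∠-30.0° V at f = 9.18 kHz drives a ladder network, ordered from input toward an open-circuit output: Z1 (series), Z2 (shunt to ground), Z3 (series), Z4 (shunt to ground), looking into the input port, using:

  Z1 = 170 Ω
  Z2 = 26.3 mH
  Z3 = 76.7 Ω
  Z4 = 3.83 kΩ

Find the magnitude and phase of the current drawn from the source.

Step 1 — Angular frequency: ω = 2π·f = 2π·9180 = 5.768e+04 rad/s.
Step 2 — Component impedances:
  Z1: Z = R = 170 Ω
  Z2: Z = jωL = j·5.768e+04·0.0263 = 0 + j1517 Ω
  Z3: Z = R = 76.7 Ω
  Z4: Z = R = 3830 Ω
Step 3 — Ladder network (open output): work backward from the far end, alternating series and parallel combinations. Z_in = 681.9 + j1318 Ω = 1484∠62.6° Ω.
Step 4 — Source phasor: V = 38.7∠-30.0° V = 33.52 - j19.35 V.
Step 5 — Ohm's law: I = V / Z_total = (33.52 - j19.35) / (681.9 + j1318) = -0.001205 - j0.02605 A.
Step 6 — Convert to polar: |I| = 0.02608 A, ∠I = -92.6°.

I = 0.02608∠-92.6° A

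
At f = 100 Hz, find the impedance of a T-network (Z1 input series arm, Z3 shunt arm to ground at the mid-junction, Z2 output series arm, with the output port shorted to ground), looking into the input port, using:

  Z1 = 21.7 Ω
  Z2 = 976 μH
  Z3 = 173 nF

Step 1 — Angular frequency: ω = 2π·f = 2π·100 = 628.3 rad/s.
Step 2 — Component impedances:
  Z1: Z = R = 21.7 Ω
  Z2: Z = jωL = j·628.3·0.000976 = 0 + j0.6132 Ω
  Z3: Z = 1/(jωC) = -j/(ω·C) = 0 - j9200 Ω
Step 3 — With the output port shorted to ground, the output series arm Z2 runs from the junction to ground; the shunt arm Z3 also runs from the junction to ground. They appear in parallel: Z3 || Z2 = 0 + j0.6133 Ω.
Step 4 — Series with input arm Z1: Z_in = Z1 + (Z3 || Z2) = 21.7 + j0.6133 Ω = 21.71∠1.6° Ω.

Z = 21.7 + j0.6133 Ω = 21.71∠1.6° Ω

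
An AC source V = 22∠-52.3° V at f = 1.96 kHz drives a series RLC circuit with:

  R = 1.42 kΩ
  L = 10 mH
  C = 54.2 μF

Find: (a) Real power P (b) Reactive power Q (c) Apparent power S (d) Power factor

Step 1 — Angular frequency: ω = 2π·f = 2π·1960 = 1.232e+04 rad/s.
Step 2 — Component impedances:
  R: Z = R = 1420 Ω
  L: Z = jωL = j·1.232e+04·0.01 = 0 + j123.2 Ω
  C: Z = 1/(jωC) = -j/(ω·C) = 0 - j1.498 Ω
Step 3 — Series combination: Z_total = R + L + C = 1420 + j121.7 Ω = 1425∠4.9° Ω.
Step 4 — Source phasor: V = 22∠-52.3° V = 13.45 - j17.41 V.
Step 5 — Current: I = V / Z = 0.008363 - j0.01297 A = 0.01544∠-57.2° A.
Step 6 — Complex power: S = V·I* = 0.3384 + j0.02899 VA.
Step 7 — Real power: P = Re(S) = 0.3384 W.
Step 8 — Reactive power: Q = Im(S) = 0.02899 VAR.
Step 9 — Apparent power: |S| = 0.3396 VA.
Step 10 — Power factor: PF = P/|S| = 0.9964 (lagging).

(a) P = 0.3384 W  (b) Q = 0.02899 VAR  (c) S = 0.3396 VA  (d) PF = 0.9964 (lagging)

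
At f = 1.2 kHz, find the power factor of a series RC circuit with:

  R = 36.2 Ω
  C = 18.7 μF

Step 1 — Angular frequency: ω = 2π·f = 2π·1200 = 7540 rad/s.
Step 2 — Component impedances:
  R: Z = R = 36.2 Ω
  C: Z = 1/(jωC) = -j/(ω·C) = 0 - j7.092 Ω
Step 3 — Series combination: Z_total = R + C = 36.2 - j7.092 Ω = 36.89∠-11.1° Ω.
Step 4 — Power factor: PF = cos(φ) = Re(Z)/|Z| = 36.2/36.89 = 0.9813.
Step 5 — Type: Im(Z) = -7.092 ⇒ leading (phase φ = -11.1°).

PF = 0.9813 (leading, φ = -11.1°)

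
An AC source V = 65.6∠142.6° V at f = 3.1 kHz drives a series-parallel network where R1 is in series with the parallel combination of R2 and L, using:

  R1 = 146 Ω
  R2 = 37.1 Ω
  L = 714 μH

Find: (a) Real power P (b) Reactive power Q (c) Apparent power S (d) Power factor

Step 1 — Angular frequency: ω = 2π·f = 2π·3100 = 1.948e+04 rad/s.
Step 2 — Component impedances:
  R1: Z = R = 146 Ω
  R2: Z = R = 37.1 Ω
  L: Z = jωL = j·1.948e+04·0.000714 = 0 + j13.91 Ω
Step 3 — Parallel branch: R2 || L = 1/(1/R2 + 1/L) = 4.571 + j12.19 Ω.
Step 4 — Series with R1: Z_total = R1 + (R2 || L) = 150.6 + j12.19 Ω = 151.1∠4.6° Ω.
Step 5 — Source phasor: V = 65.6∠142.6° V = -52.11 + j39.84 V.
Step 6 — Current: I = V / Z = -0.3226 + j0.2907 A = 0.4343∠138.0° A.
Step 7 — Complex power: S = V·I* = 28.39 + j2.299 VA.
Step 8 — Real power: P = Re(S) = 28.39 W.
Step 9 — Reactive power: Q = Im(S) = 2.299 VAR.
Step 10 — Apparent power: |S| = 28.49 VA.
Step 11 — Power factor: PF = P/|S| = 0.9967 (lagging).

(a) P = 28.39 W  (b) Q = 2.299 VAR  (c) S = 28.49 VA  (d) PF = 0.9967 (lagging)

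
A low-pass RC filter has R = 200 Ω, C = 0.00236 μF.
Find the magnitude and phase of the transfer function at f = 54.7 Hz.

Step 1 — Angular frequency: ω = 2π·54.7 = 343.7 rad/s.
Step 2 — Transfer function: H(jω) = 1/(1 + jωRC).
Step 3 — Denominator: 1 + jωRC = 1 + j·343.7·200·2.36e-09 = 1 + j0.0001622.
Step 4 — H = 1 - j0.0001622.
Step 5 — Magnitude: |H| = 1 (-0.0 dB); phase: φ = -0.0°.

|H| = 1 (-0.0 dB), φ = -0.0°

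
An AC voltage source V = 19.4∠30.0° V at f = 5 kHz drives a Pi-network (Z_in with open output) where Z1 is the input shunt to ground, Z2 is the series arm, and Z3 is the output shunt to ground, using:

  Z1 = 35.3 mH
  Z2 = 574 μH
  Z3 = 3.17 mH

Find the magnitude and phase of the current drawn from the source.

Step 1 — Angular frequency: ω = 2π·f = 2π·5000 = 3.142e+04 rad/s.
Step 2 — Component impedances:
  Z1: Z = jωL = j·3.142e+04·0.0353 = 0 + j1109 Ω
  Z2: Z = jωL = j·3.142e+04·0.000574 = 0 + j18.03 Ω
  Z3: Z = jωL = j·3.142e+04·0.00317 = 0 + j99.59 Ω
Step 3 — With open output, the series arm Z2 and the output shunt Z3 appear in series to ground: Z2 + Z3 = 0 + j117.6 Ω.
Step 4 — Parallel with input shunt Z1: Z_in = Z1 || (Z2 + Z3) = 0 + j106.3 Ω = 106.3∠90.0° Ω.
Step 5 — Source phasor: V = 19.4∠30.0° V = 16.8 + j9.7 V.
Step 6 — Ohm's law: I = V / Z_total = (16.8 + j9.7) / (0 + j106.3) = 0.09121 - j0.158 A.
Step 7 — Convert to polar: |I| = 0.1824 A, ∠I = -60.0°.

I = 0.1824∠-60.0° A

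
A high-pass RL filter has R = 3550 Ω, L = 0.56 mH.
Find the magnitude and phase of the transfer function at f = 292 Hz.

Step 1 — Angular frequency: ω = 2π·292 = 1835 rad/s.
Step 2 — Transfer function: H(jω) = jωL/(R + jωL).
Step 3 — Numerator jωL = j·1.027; denominator R + jωL = 3550 + j1.027.
Step 4 — H = 8.376e-08 + j0.0002894.
Step 5 — Magnitude: |H| = 0.0002894 (-70.8 dB); phase: φ = 90.0°.

|H| = 0.0002894 (-70.8 dB), φ = 90.0°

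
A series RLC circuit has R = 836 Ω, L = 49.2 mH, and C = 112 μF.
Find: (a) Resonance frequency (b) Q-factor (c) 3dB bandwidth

Step 1 — Resonance condition Im(Z)=0 gives ω₀ = 1/√(LC).
Step 2 — ω₀ = 1/√(0.0492·0.000112) = 426 rad/s.
Step 3 — f₀ = ω₀/(2π) = 67.8 Hz.
Step 4 — Series Q: Q = ω₀L/R = 426·0.0492/836 = 0.02507.
Step 5 — 3dB bandwidth: Δω = ω₀/Q = 1.699e+04 rad/s; BW = Δω/(2π) = 2704 Hz.

(a) f₀ = 67.8 Hz  (b) Q = 0.02507  (c) BW = 2704 Hz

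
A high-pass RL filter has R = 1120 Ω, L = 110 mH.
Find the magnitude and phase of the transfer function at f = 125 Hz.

Step 1 — Angular frequency: ω = 2π·125 = 785.4 rad/s.
Step 2 — Transfer function: H(jω) = jωL/(R + jωL).
Step 3 — Numerator jωL = j·86.39; denominator R + jωL = 1120 + j86.39.
Step 4 — H = 0.005915 + j0.07668.
Step 5 — Magnitude: |H| = 0.07691 (-22.3 dB); phase: φ = 85.6°.

|H| = 0.07691 (-22.3 dB), φ = 85.6°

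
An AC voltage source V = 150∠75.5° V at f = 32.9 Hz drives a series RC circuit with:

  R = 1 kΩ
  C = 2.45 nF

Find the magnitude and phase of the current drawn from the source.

Step 1 — Angular frequency: ω = 2π·f = 2π·32.9 = 206.7 rad/s.
Step 2 — Component impedances:
  R: Z = R = 1000 Ω
  C: Z = 1/(jωC) = -j/(ω·C) = 0 - j1.975e+06 Ω
Step 3 — Series combination: Z_total = R + C = 1000 - j1.975e+06 Ω = 1.975e+06∠-90.0° Ω.
Step 4 — Source phasor: V = 150∠75.5° V = 37.56 + j145.2 V.
Step 5 — Ohm's law: I = V / Z_total = (37.56 + j145.2) / (1000 - j1.975e+06) = -7.354e-05 + j1.906e-05 A.
Step 6 — Convert to polar: |I| = 7.597e-05 A, ∠I = 165.5°.

I = 7.597e-05∠165.5° A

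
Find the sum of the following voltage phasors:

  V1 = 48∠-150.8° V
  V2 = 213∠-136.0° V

Step 1 — Convert each phasor to rectangular form:
  V1 = 48·(cos(-150.8°) + j·sin(-150.8°)) = -41.9 - j23.42 V
  V2 = 213·(cos(-136.0°) + j·sin(-136.0°)) = -153.2 - j148 V
Step 2 — Sum components: V_total = -195.1 - j171.4 V.
Step 3 — Convert to polar: |V_total| = 259.7 V, ∠V_total = -138.7°.

V_total = 259.7∠-138.7° V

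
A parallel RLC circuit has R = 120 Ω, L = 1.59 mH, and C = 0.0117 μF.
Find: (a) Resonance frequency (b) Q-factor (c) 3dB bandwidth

Step 1 — Resonance: ω₀ = 1/√(LC) = 1/√(0.00159·1.17e-08) = 2.319e+05 rad/s.
Step 2 — f₀ = ω₀/(2π) = 3.69e+04 Hz.
Step 3 — Parallel Q: Q = R/(ω₀L) = 120/(2.319e+05·0.00159) = 0.3255.
Step 4 — Bandwidth: Δω = ω₀/Q = 7.123e+05 rad/s; BW = Δω/(2π) = 1.134e+05 Hz.

(a) f₀ = 3.69e+04 Hz  (b) Q = 0.3255  (c) BW = 1.134e+05 Hz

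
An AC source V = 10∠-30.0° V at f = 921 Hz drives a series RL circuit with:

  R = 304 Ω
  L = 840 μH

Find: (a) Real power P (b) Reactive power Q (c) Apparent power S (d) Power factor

Step 1 — Angular frequency: ω = 2π·f = 2π·921 = 5787 rad/s.
Step 2 — Component impedances:
  R: Z = R = 304 Ω
  L: Z = jωL = j·5787·0.00084 = 0 + j4.861 Ω
Step 3 — Series combination: Z_total = R + L = 304 + j4.861 Ω = 304∠0.9° Ω.
Step 4 — Source phasor: V = 10∠-30.0° V = 8.66 - j5 V.
Step 5 — Current: I = V / Z = 0.02822 - j0.0169 A = 0.03289∠-30.9° A.
Step 6 — Complex power: S = V·I* = 0.3289 + j0.005258 VA.
Step 7 — Real power: P = Re(S) = 0.3289 W.
Step 8 — Reactive power: Q = Im(S) = 0.005258 VAR.
Step 9 — Apparent power: |S| = 0.3289 VA.
Step 10 — Power factor: PF = P/|S| = 0.9999 (lagging).

(a) P = 0.3289 W  (b) Q = 0.005258 VAR  (c) S = 0.3289 VA  (d) PF = 0.9999 (lagging)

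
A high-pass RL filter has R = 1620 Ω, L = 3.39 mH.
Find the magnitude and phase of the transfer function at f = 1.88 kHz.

Step 1 — Angular frequency: ω = 2π·1880 = 1.181e+04 rad/s.
Step 2 — Transfer function: H(jω) = jωL/(R + jωL).
Step 3 — Numerator jωL = j·40.04; denominator R + jωL = 1620 + j40.04.
Step 4 — H = 0.0006106 + j0.0247.
Step 5 — Magnitude: |H| = 0.02471 (-32.1 dB); phase: φ = 88.6°.

|H| = 0.02471 (-32.1 dB), φ = 88.6°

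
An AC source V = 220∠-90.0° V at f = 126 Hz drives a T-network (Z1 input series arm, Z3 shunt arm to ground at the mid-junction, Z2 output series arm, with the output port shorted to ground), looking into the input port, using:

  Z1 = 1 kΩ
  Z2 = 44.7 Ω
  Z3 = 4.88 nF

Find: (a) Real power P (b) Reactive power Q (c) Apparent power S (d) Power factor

Step 1 — Angular frequency: ω = 2π·f = 2π·126 = 791.7 rad/s.
Step 2 — Component impedances:
  Z1: Z = R = 1000 Ω
  Z2: Z = R = 44.7 Ω
  Z3: Z = 1/(jωC) = -j/(ω·C) = 0 - j2.588e+05 Ω
Step 3 — With the output port shorted to ground, the output series arm Z2 runs from the junction to ground; the shunt arm Z3 also runs from the junction to ground. They appear in parallel: Z3 || Z2 = 44.7 - j0.007719 Ω.
Step 4 — Series with input arm Z1: Z_in = Z1 + (Z3 || Z2) = 1045 - j0.007719 Ω = 1045∠-0.0° Ω.
Step 5 — Source phasor: V = 220∠-90.0° V = 0 - j220 V.
Step 6 — Current: I = V / Z = 1.556e-06 - j0.2106 A = 0.2106∠-90.0° A.
Step 7 — Complex power: S = V·I* = 46.33 - j0.0003423 VA.
Step 8 — Real power: P = Re(S) = 46.33 W.
Step 9 — Reactive power: Q = Im(S) = -0.0003423 VAR.
Step 10 — Apparent power: |S| = 46.33 VA.
Step 11 — Power factor: PF = P/|S| = 1 (leading).

(a) P = 46.33 W  (b) Q = -0.0003423 VAR  (c) S = 46.33 VA  (d) PF = 1 (leading)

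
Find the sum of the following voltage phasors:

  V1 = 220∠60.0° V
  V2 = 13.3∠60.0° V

Step 1 — Convert each phasor to rectangular form:
  V1 = 220·(cos(60.0°) + j·sin(60.0°)) = 110 + j190.5 V
  V2 = 13.3·(cos(60.0°) + j·sin(60.0°)) = 6.65 + j11.52 V
Step 2 — Sum components: V_total = 116.7 + j202 V.
Step 3 — Convert to polar: |V_total| = 233.3 V, ∠V_total = 60.0°.

V_total = 233.3∠60.0° V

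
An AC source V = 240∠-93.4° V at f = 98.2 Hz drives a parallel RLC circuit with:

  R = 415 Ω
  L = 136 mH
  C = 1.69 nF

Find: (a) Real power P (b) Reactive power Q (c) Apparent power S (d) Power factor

Step 1 — Angular frequency: ω = 2π·f = 2π·98.2 = 617 rad/s.
Step 2 — Component impedances:
  R: Z = R = 415 Ω
  L: Z = jωL = j·617·0.136 = 0 + j83.91 Ω
  C: Z = 1/(jωC) = -j/(ω·C) = 0 - j9.59e+05 Ω
Step 3 — Parallel combination: 1/Z_total = 1/R + 1/L + 1/C; Z_total = 16.3 + j80.62 Ω = 82.26∠78.6° Ω.
Step 4 — Source phasor: V = 240∠-93.4° V = -14.23 - j239.6 V.
Step 5 — Current: I = V / Z = -2.889 - j0.4077 A = 2.918∠-172.0° A.
Step 6 — Complex power: S = V·I* = 138.8 + j686.4 VA.
Step 7 — Real power: P = Re(S) = 138.8 W.
Step 8 — Reactive power: Q = Im(S) = 686.4 VAR.
Step 9 — Apparent power: |S| = 700.3 VA.
Step 10 — Power factor: PF = P/|S| = 0.1982 (lagging).

(a) P = 138.8 W  (b) Q = 686.4 VAR  (c) S = 700.3 VA  (d) PF = 0.1982 (lagging)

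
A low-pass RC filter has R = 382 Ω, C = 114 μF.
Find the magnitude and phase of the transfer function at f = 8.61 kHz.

Step 1 — Angular frequency: ω = 2π·8610 = 5.41e+04 rad/s.
Step 2 — Transfer function: H(jω) = 1/(1 + jωRC).
Step 3 — Denominator: 1 + jωRC = 1 + j·5.41e+04·382·0.000114 = 1 + j2356.
Step 4 — H = 1.802e-07 - j0.0004245.
Step 5 — Magnitude: |H| = 0.0004245 (-67.4 dB); phase: φ = -90.0°.

|H| = 0.0004245 (-67.4 dB), φ = -90.0°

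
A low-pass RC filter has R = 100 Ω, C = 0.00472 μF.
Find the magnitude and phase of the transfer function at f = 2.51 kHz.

Step 1 — Angular frequency: ω = 2π·2510 = 1.577e+04 rad/s.
Step 2 — Transfer function: H(jω) = 1/(1 + jωRC).
Step 3 — Denominator: 1 + jωRC = 1 + j·1.577e+04·100·4.72e-09 = 1 + j0.007444.
Step 4 — H = 0.9999 - j0.007443.
Step 5 — Magnitude: |H| = 1 (-0.0 dB); phase: φ = -0.4°.

|H| = 1 (-0.0 dB), φ = -0.4°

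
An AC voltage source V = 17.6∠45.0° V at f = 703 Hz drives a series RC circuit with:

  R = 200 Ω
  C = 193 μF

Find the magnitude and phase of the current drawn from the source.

Step 1 — Angular frequency: ω = 2π·f = 2π·703 = 4417 rad/s.
Step 2 — Component impedances:
  R: Z = R = 200 Ω
  C: Z = 1/(jωC) = -j/(ω·C) = 0 - j1.173 Ω
Step 3 — Series combination: Z_total = R + C = 200 - j1.173 Ω = 200∠-0.3° Ω.
Step 4 — Source phasor: V = 17.6∠45.0° V = 12.45 + j12.45 V.
Step 5 — Ohm's law: I = V / Z_total = (12.45 + j12.45) / (200 - j1.173) = 0.06186 + j0.06259 A.
Step 6 — Convert to polar: |I| = 0.088 A, ∠I = 45.3°.

I = 0.088∠45.3° A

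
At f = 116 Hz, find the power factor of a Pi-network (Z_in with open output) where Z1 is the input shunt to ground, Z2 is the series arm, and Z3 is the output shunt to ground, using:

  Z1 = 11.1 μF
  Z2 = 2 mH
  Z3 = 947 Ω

Step 1 — Angular frequency: ω = 2π·f = 2π·116 = 728.8 rad/s.
Step 2 — Component impedances:
  Z1: Z = 1/(jωC) = -j/(ω·C) = 0 - j123.6 Ω
  Z2: Z = jωL = j·728.8·0.002 = 0 + j1.458 Ω
  Z3: Z = R = 947 Ω
Step 3 — With open output, the series arm Z2 and the output shunt Z3 appear in series to ground: Z2 + Z3 = 947 + j1.458 Ω.
Step 4 — Parallel with input shunt Z1: Z_in = Z1 || (Z2 + Z3) = 15.87 - j121.6 Ω = 122.6∠-82.6° Ω.
Step 5 — Power factor: PF = cos(φ) = Re(Z)/|Z| = 15.8695/122.59 = 0.1295.
Step 6 — Type: Im(Z) = -121.6 ⇒ leading (phase φ = -82.6°).

PF = 0.1295 (leading, φ = -82.6°)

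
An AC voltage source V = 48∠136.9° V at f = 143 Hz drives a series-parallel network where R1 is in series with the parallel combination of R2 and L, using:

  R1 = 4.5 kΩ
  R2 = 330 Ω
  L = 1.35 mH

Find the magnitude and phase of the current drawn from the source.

Step 1 — Angular frequency: ω = 2π·f = 2π·143 = 898.5 rad/s.
Step 2 — Component impedances:
  R1: Z = R = 4500 Ω
  R2: Z = R = 330 Ω
  L: Z = jωL = j·898.5·0.00135 = 0 + j1.213 Ω
Step 3 — Parallel branch: R2 || L = 1/(1/R2 + 1/L) = 0.004458 + j1.213 Ω.
Step 4 — Series with R1: Z_total = R1 + (R2 || L) = 4500 + j1.213 Ω = 4500∠0.0° Ω.
Step 5 — Source phasor: V = 48∠136.9° V = -35.05 + j32.8 V.
Step 6 — Ohm's law: I = V / Z_total = (-35.05 + j32.8) / (4500 + j1.213) = -0.007786 + j0.00729 A.
Step 7 — Convert to polar: |I| = 0.01067 A, ∠I = 136.9°.

I = 0.01067∠136.9° A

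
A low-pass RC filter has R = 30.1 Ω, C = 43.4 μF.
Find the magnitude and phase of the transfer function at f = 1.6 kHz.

Step 1 — Angular frequency: ω = 2π·1600 = 1.005e+04 rad/s.
Step 2 — Transfer function: H(jω) = 1/(1 + jωRC).
Step 3 — Denominator: 1 + jωRC = 1 + j·1.005e+04·30.1·4.34e-05 = 1 + j13.13.
Step 4 — H = 0.005765 - j0.07571.
Step 5 — Magnitude: |H| = 0.07593 (-22.4 dB); phase: φ = -85.6°.

|H| = 0.07593 (-22.4 dB), φ = -85.6°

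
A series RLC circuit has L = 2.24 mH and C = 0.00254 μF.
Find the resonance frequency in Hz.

Step 1 — Resonance condition Im(Z)=0 gives ω₀ = 1/√(LC).
Step 2 — ω₀ = 1/√(0.00224·2.54e-09) = 4.192e+05 rad/s.
Step 3 — f₀ = ω₀/(2π) = 6.672e+04 Hz.

f₀ = 6.672e+04 Hz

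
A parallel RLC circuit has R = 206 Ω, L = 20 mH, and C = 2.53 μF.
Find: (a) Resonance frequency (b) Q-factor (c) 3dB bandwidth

Step 1 — Resonance: ω₀ = 1/√(LC) = 1/√(0.02·2.53e-06) = 4446 rad/s.
Step 2 — f₀ = ω₀/(2π) = 707.5 Hz.
Step 3 — Parallel Q: Q = R/(ω₀L) = 206/(4446·0.02) = 2.317.
Step 4 — Bandwidth: Δω = ω₀/Q = 1919 rad/s; BW = Δω/(2π) = 305.4 Hz.

(a) f₀ = 707.5 Hz  (b) Q = 2.317  (c) BW = 305.4 Hz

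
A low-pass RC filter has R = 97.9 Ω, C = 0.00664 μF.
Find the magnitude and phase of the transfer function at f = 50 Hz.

Step 1 — Angular frequency: ω = 2π·50 = 314.2 rad/s.
Step 2 — Transfer function: H(jω) = 1/(1 + jωRC).
Step 3 — Denominator: 1 + jωRC = 1 + j·314.2·97.9·6.64e-09 = 1 + j0.0002042.
Step 4 — H = 1 - j0.0002042.
Step 5 — Magnitude: |H| = 1 (-0.0 dB); phase: φ = -0.0°.

|H| = 1 (-0.0 dB), φ = -0.0°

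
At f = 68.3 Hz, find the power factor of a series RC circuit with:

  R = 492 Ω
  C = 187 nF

Step 1 — Angular frequency: ω = 2π·f = 2π·68.3 = 429.1 rad/s.
Step 2 — Component impedances:
  R: Z = R = 492 Ω
  C: Z = 1/(jωC) = -j/(ω·C) = 0 - j1.246e+04 Ω
Step 3 — Series combination: Z_total = R + C = 492 - j1.246e+04 Ω = 1.247e+04∠-87.7° Ω.
Step 4 — Power factor: PF = cos(φ) = Re(Z)/|Z| = 492/1.247e+04 = 0.03945.
Step 5 — Type: Im(Z) = -1.246e+04 ⇒ leading (phase φ = -87.7°).

PF = 0.03945 (leading, φ = -87.7°)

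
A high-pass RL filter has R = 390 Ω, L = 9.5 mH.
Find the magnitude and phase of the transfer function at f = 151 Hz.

Step 1 — Angular frequency: ω = 2π·151 = 948.8 rad/s.
Step 2 — Transfer function: H(jω) = jωL/(R + jωL).
Step 3 — Numerator jωL = j·9.013; denominator R + jωL = 390 + j9.013.
Step 4 — H = 0.0005338 + j0.0231.
Step 5 — Magnitude: |H| = 0.0231 (-32.7 dB); phase: φ = 88.7°.

|H| = 0.0231 (-32.7 dB), φ = 88.7°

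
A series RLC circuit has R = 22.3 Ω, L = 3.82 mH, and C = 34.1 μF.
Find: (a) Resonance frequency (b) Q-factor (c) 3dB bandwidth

Step 1 — Resonance condition Im(Z)=0 gives ω₀ = 1/√(LC).
Step 2 — ω₀ = 1/√(0.00382·3.41e-05) = 2771 rad/s.
Step 3 — f₀ = ω₀/(2π) = 441 Hz.
Step 4 — Series Q: Q = ω₀L/R = 2771·0.00382/22.3 = 0.4746.
Step 5 — 3dB bandwidth: Δω = ω₀/Q = 5838 rad/s; BW = Δω/(2π) = 929.1 Hz.

(a) f₀ = 441 Hz  (b) Q = 0.4746  (c) BW = 929.1 Hz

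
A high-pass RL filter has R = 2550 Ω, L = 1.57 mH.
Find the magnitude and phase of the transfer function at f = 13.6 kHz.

Step 1 — Angular frequency: ω = 2π·1.36e+04 = 8.545e+04 rad/s.
Step 2 — Transfer function: H(jω) = jωL/(R + jωL).
Step 3 — Numerator jωL = j·134.2; denominator R + jωL = 2550 + j134.2.
Step 4 — H = 0.00276 + j0.05247.
Step 5 — Magnitude: |H| = 0.05254 (-25.6 dB); phase: φ = 87.0°.

|H| = 0.05254 (-25.6 dB), φ = 87.0°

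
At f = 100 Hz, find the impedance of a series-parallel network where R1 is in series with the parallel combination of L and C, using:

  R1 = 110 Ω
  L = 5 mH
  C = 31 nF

Step 1 — Angular frequency: ω = 2π·f = 2π·100 = 628.3 rad/s.
Step 2 — Component impedances:
  R1: Z = R = 110 Ω
  L: Z = jωL = j·628.3·0.005 = 0 + j3.142 Ω
  C: Z = 1/(jωC) = -j/(ω·C) = 0 - j5.134e+04 Ω
Step 3 — Parallel branch: L || C = 1/(1/L + 1/C) = 0 + j3.142 Ω.
Step 4 — Series with R1: Z_total = R1 + (L || C) = 110 + j3.142 Ω = 110∠1.6° Ω.

Z = 110 + j3.142 Ω = 110∠1.6° Ω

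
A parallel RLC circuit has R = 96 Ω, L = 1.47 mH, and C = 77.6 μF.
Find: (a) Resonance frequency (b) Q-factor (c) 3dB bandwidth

Step 1 — Resonance: ω₀ = 1/√(LC) = 1/√(0.00147·7.76e-05) = 2961 rad/s.
Step 2 — f₀ = ω₀/(2π) = 471.2 Hz.
Step 3 — Parallel Q: Q = R/(ω₀L) = 96/(2961·0.00147) = 22.06.
Step 4 — Bandwidth: Δω = ω₀/Q = 134.2 rad/s; BW = Δω/(2π) = 21.36 Hz.

(a) f₀ = 471.2 Hz  (b) Q = 22.06  (c) BW = 21.36 Hz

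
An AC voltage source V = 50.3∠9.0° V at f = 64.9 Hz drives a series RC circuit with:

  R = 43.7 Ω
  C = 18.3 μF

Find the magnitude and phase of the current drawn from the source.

Step 1 — Angular frequency: ω = 2π·f = 2π·64.9 = 407.8 rad/s.
Step 2 — Component impedances:
  R: Z = R = 43.7 Ω
  C: Z = 1/(jωC) = -j/(ω·C) = 0 - j134 Ω
Step 3 — Series combination: Z_total = R + C = 43.7 - j134 Ω = 141∠-71.9° Ω.
Step 4 — Source phasor: V = 50.3∠9.0° V = 49.68 + j7.869 V.
Step 5 — Ohm's law: I = V / Z_total = (49.68 + j7.869) / (43.7 - j134) = 0.0562 + j0.3524 A.
Step 6 — Convert to polar: |I| = 0.3569 A, ∠I = 80.9°.

I = 0.3569∠80.9° A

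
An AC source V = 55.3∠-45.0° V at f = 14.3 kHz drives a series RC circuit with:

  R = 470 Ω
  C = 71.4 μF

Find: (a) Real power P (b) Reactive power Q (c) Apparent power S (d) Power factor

Step 1 — Angular frequency: ω = 2π·f = 2π·1.43e+04 = 8.985e+04 rad/s.
Step 2 — Component impedances:
  R: Z = R = 470 Ω
  C: Z = 1/(jωC) = -j/(ω·C) = 0 - j0.1559 Ω
Step 3 — Series combination: Z_total = R + C = 470 - j0.1559 Ω = 470∠-0.0° Ω.
Step 4 — Source phasor: V = 55.3∠-45.0° V = 39.1 - j39.1 V.
Step 5 — Current: I = V / Z = 0.08323 - j0.08317 A = 0.1177∠-45.0° A.
Step 6 — Complex power: S = V·I* = 6.507 - j0.002158 VA.
Step 7 — Real power: P = Re(S) = 6.507 W.
Step 8 — Reactive power: Q = Im(S) = -0.002158 VAR.
Step 9 — Apparent power: |S| = 6.507 VA.
Step 10 — Power factor: PF = P/|S| = 1 (leading).

(a) P = 6.507 W  (b) Q = -0.002158 VAR  (c) S = 6.507 VA  (d) PF = 1 (leading)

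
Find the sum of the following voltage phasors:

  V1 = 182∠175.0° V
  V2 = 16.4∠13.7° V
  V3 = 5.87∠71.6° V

Step 1 — Convert each phasor to rectangular form:
  V1 = 182·(cos(175.0°) + j·sin(175.0°)) = -181.3 + j15.86 V
  V2 = 16.4·(cos(13.7°) + j·sin(13.7°)) = 15.93 + j3.884 V
  V3 = 5.87·(cos(71.6°) + j·sin(71.6°)) = 1.853 + j5.57 V
Step 2 — Sum components: V_total = -163.5 + j25.32 V.
Step 3 — Convert to polar: |V_total| = 165.5 V, ∠V_total = 171.2°.

V_total = 165.5∠171.2° V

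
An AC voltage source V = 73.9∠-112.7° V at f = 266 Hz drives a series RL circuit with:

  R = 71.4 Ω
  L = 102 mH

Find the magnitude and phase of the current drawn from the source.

Step 1 — Angular frequency: ω = 2π·f = 2π·266 = 1671 rad/s.
Step 2 — Component impedances:
  R: Z = R = 71.4 Ω
  L: Z = jωL = j·1671·0.102 = 0 + j170.5 Ω
Step 3 — Series combination: Z_total = R + L = 71.4 + j170.5 Ω = 184.8∠67.3° Ω.
Step 4 — Source phasor: V = 73.9∠-112.7° V = -28.52 - j68.18 V.
Step 5 — Ohm's law: I = V / Z_total = (-28.52 - j68.18) / (71.4 + j170.5) = -0.3998 - j0.0001768 A.
Step 6 — Convert to polar: |I| = 0.3998 A, ∠I = -180.0°.

I = 0.3998∠-180.0° A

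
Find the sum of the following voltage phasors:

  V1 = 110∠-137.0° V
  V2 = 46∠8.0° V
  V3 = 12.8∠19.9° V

Step 1 — Convert each phasor to rectangular form:
  V1 = 110·(cos(-137.0°) + j·sin(-137.0°)) = -80.45 - j75.02 V
  V2 = 46·(cos(8.0°) + j·sin(8.0°)) = 45.55 + j6.402 V
  V3 = 12.8·(cos(19.9°) + j·sin(19.9°)) = 12.04 + j4.357 V
Step 2 — Sum components: V_total = -22.86 - j64.26 V.
Step 3 — Convert to polar: |V_total| = 68.21 V, ∠V_total = -109.6°.

V_total = 68.21∠-109.6° V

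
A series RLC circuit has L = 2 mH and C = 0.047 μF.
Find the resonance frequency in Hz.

Step 1 — Resonance condition Im(Z)=0 gives ω₀ = 1/√(LC).
Step 2 — ω₀ = 1/√(0.002·4.7e-08) = 1.031e+05 rad/s.
Step 3 — f₀ = ω₀/(2π) = 1.642e+04 Hz.

f₀ = 1.642e+04 Hz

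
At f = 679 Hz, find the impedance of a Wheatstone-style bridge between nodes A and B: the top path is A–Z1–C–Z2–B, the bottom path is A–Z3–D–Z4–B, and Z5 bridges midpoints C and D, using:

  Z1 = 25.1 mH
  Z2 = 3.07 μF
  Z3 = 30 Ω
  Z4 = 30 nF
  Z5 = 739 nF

Step 1 — Angular frequency: ω = 2π·f = 2π·679 = 4266 rad/s.
Step 2 — Component impedances:
  Z1: Z = jωL = j·4266·0.0251 = 0 + j107.1 Ω
  Z2: Z = 1/(jωC) = -j/(ω·C) = 0 - j76.35 Ω
  Z3: Z = R = 30 Ω
  Z4: Z = 1/(jωC) = -j/(ω·C) = 0 - j7813 Ω
  Z5: Z = 1/(jωC) = -j/(ω·C) = 0 - j317.2 Ω
Step 3 — Bridge requires nodal analysis (the Z5 bridge couples midpoints C and D, so the two paths cannot be reduced to a simple series/parallel combination). Setting node B to ground and injecting 1 A at node A, the 3-node admittance system at A, C, D solves to V_A = Z_AB = 8.125 + j85.02 Ω = 85.41∠84.5° Ω.

Z = 8.125 + j85.02 Ω = 85.41∠84.5° Ω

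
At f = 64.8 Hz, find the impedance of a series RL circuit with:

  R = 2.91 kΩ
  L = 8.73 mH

Step 1 — Angular frequency: ω = 2π·f = 2π·64.8 = 407.2 rad/s.
Step 2 — Component impedances:
  R: Z = R = 2910 Ω
  L: Z = jωL = j·407.2·0.00873 = 0 + j3.554 Ω
Step 3 — Series combination: Z_total = R + L = 2910 + j3.554 Ω = 2910∠0.1° Ω.

Z = 2910 + j3.554 Ω = 2910∠0.1° Ω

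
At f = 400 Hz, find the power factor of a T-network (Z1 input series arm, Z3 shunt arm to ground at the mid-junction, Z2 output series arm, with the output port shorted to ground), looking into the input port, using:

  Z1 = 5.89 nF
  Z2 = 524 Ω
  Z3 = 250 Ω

Step 1 — Angular frequency: ω = 2π·f = 2π·400 = 2513 rad/s.
Step 2 — Component impedances:
  Z1: Z = 1/(jωC) = -j/(ω·C) = 0 - j6.755e+04 Ω
  Z2: Z = R = 524 Ω
  Z3: Z = R = 250 Ω
Step 3 — With the output port shorted to ground, the output series arm Z2 runs from the junction to ground; the shunt arm Z3 also runs from the junction to ground. They appear in parallel: Z3 || Z2 = 169.3 Ω.
Step 4 — Series with input arm Z1: Z_in = Z1 + (Z3 || Z2) = 169.3 - j6.755e+04 Ω = 6.755e+04∠-89.9° Ω.
Step 5 — Power factor: PF = cos(φ) = Re(Z)/|Z| = 169.25/67553 = 0.002505.
Step 6 — Type: Im(Z) = -6.755e+04 ⇒ leading (phase φ = -89.9°).

PF = 0.002505 (leading, φ = -89.9°)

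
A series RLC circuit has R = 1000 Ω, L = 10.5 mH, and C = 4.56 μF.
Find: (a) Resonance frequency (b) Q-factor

Step 1 — Resonance condition Im(Z)=0 gives ω₀ = 1/√(LC).
Step 2 — ω₀ = 1/√(0.0105·4.56e-06) = 4570 rad/s.
Step 3 — f₀ = ω₀/(2π) = 727.3 Hz.
Step 4 — Series Q: Q = ω₀L/R = 4570·0.0105/1000 = 0.04799.

(a) f₀ = 727.3 Hz  (b) Q = 0.04799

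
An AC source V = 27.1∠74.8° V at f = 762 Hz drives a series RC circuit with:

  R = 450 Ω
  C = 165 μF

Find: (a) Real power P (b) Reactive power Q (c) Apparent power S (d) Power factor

Step 1 — Angular frequency: ω = 2π·f = 2π·762 = 4788 rad/s.
Step 2 — Component impedances:
  R: Z = R = 450 Ω
  C: Z = 1/(jωC) = -j/(ω·C) = 0 - j1.266 Ω
Step 3 — Series combination: Z_total = R + C = 450 - j1.266 Ω = 450∠-0.2° Ω.
Step 4 — Source phasor: V = 27.1∠74.8° V = 7.105 + j26.15 V.
Step 5 — Current: I = V / Z = 0.01563 + j0.05816 A = 0.06022∠75.0° A.
Step 6 — Complex power: S = V·I* = 1.632 - j0.004591 VA.
Step 7 — Real power: P = Re(S) = 1.632 W.
Step 8 — Reactive power: Q = Im(S) = -0.004591 VAR.
Step 9 — Apparent power: |S| = 1.632 VA.
Step 10 — Power factor: PF = P/|S| = 1 (leading).

(a) P = 1.632 W  (b) Q = -0.004591 VAR  (c) S = 1.632 VA  (d) PF = 1 (leading)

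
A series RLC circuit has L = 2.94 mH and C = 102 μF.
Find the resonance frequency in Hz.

Step 1 — Resonance condition Im(Z)=0 gives ω₀ = 1/√(LC).
Step 2 — ω₀ = 1/√(0.00294·0.000102) = 1826 rad/s.
Step 3 — f₀ = ω₀/(2π) = 290.6 Hz.

f₀ = 290.6 Hz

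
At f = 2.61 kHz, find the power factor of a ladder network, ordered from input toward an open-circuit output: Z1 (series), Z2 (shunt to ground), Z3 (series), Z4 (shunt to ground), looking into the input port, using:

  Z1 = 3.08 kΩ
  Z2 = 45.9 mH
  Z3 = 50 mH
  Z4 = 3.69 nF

Step 1 — Angular frequency: ω = 2π·f = 2π·2610 = 1.64e+04 rad/s.
Step 2 — Component impedances:
  Z1: Z = R = 3080 Ω
  Z2: Z = jωL = j·1.64e+04·0.0459 = 0 + j752.7 Ω
  Z3: Z = jωL = j·1.64e+04·0.05 = 0 + j820 Ω
  Z4: Z = 1/(jωC) = -j/(ω·C) = 0 - j1.653e+04 Ω
Step 3 — Ladder network (open output): work backward from the far end, alternating series and parallel combinations. Z_in = 3080 + j790.6 Ω = 3180∠14.4° Ω.
Step 4 — Power factor: PF = cos(φ) = Re(Z)/|Z| = 3080/3180 = 0.9686.
Step 5 — Type: Im(Z) = 790.6 ⇒ lagging (phase φ = 14.4°).

PF = 0.9686 (lagging, φ = 14.4°)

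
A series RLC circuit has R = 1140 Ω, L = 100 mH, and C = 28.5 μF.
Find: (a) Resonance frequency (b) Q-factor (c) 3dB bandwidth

Step 1 — Resonance condition Im(Z)=0 gives ω₀ = 1/√(LC).
Step 2 — ω₀ = 1/√(0.1·2.85e-05) = 592.3 rad/s.
Step 3 — f₀ = ω₀/(2π) = 94.28 Hz.
Step 4 — Series Q: Q = ω₀L/R = 592.3·0.1/1140 = 0.05196.
Step 5 — 3dB bandwidth: Δω = ω₀/Q = 1.14e+04 rad/s; BW = Δω/(2π) = 1814 Hz.

(a) f₀ = 94.28 Hz  (b) Q = 0.05196  (c) BW = 1814 Hz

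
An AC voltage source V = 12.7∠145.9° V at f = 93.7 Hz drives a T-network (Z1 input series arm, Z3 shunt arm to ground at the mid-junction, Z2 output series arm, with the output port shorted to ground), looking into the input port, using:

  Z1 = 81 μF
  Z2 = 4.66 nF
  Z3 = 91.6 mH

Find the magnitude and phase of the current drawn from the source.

Step 1 — Angular frequency: ω = 2π·f = 2π·93.7 = 588.7 rad/s.
Step 2 — Component impedances:
  Z1: Z = 1/(jωC) = -j/(ω·C) = 0 - j20.97 Ω
  Z2: Z = 1/(jωC) = -j/(ω·C) = 0 - j3.645e+05 Ω
  Z3: Z = jωL = j·588.7·0.0916 = 0 + j53.93 Ω
Step 3 — With the output port shorted to ground, the output series arm Z2 runs from the junction to ground; the shunt arm Z3 also runs from the junction to ground. They appear in parallel: Z3 || Z2 = 0 + j53.94 Ω.
Step 4 — Series with input arm Z1: Z_in = Z1 + (Z3 || Z2) = 0 + j32.97 Ω = 32.97∠90.0° Ω.
Step 5 — Source phasor: V = 12.7∠145.9° V = -10.52 + j7.12 V.
Step 6 — Ohm's law: I = V / Z_total = (-10.52 + j7.12) / (0 + j32.97) = 0.216 + j0.319 A.
Step 7 — Convert to polar: |I| = 0.3852 A, ∠I = 55.9°.

I = 0.3852∠55.9° A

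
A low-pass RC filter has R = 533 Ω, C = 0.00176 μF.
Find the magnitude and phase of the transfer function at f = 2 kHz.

Step 1 — Angular frequency: ω = 2π·2000 = 1.257e+04 rad/s.
Step 2 — Transfer function: H(jω) = 1/(1 + jωRC).
Step 3 — Denominator: 1 + jωRC = 1 + j·1.257e+04·533·1.76e-09 = 1 + j0.01179.
Step 4 — H = 0.9999 - j0.01179.
Step 5 — Magnitude: |H| = 0.9999 (-0.0 dB); phase: φ = -0.7°.

|H| = 0.9999 (-0.0 dB), φ = -0.7°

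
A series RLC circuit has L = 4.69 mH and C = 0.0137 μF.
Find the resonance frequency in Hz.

Step 1 — Resonance condition Im(Z)=0 gives ω₀ = 1/√(LC).
Step 2 — ω₀ = 1/√(0.00469·1.37e-08) = 1.248e+05 rad/s.
Step 3 — f₀ = ω₀/(2π) = 1.986e+04 Hz.

f₀ = 1.986e+04 Hz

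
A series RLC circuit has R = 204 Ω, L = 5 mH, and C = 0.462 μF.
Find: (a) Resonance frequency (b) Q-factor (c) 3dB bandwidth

Step 1 — Resonance condition Im(Z)=0 gives ω₀ = 1/√(LC).
Step 2 — ω₀ = 1/√(0.005·4.62e-07) = 2.081e+04 rad/s.
Step 3 — f₀ = ω₀/(2π) = 3311 Hz.
Step 4 — Series Q: Q = ω₀L/R = 2.081e+04·0.005/204 = 0.51.
Step 5 — 3dB bandwidth: Δω = ω₀/Q = 4.08e+04 rad/s; BW = Δω/(2π) = 6494 Hz.

(a) f₀ = 3311 Hz  (b) Q = 0.51  (c) BW = 6494 Hz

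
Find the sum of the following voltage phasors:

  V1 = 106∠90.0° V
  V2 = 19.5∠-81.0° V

Step 1 — Convert each phasor to rectangular form:
  V1 = 106·(cos(90.0°) + j·sin(90.0°)) = 0 + j106 V
  V2 = 19.5·(cos(-81.0°) + j·sin(-81.0°)) = 3.05 - j19.26 V
Step 2 — Sum components: V_total = 3.05 + j86.74 V.
Step 3 — Convert to polar: |V_total| = 86.79 V, ∠V_total = 88.0°.

V_total = 86.79∠88.0° V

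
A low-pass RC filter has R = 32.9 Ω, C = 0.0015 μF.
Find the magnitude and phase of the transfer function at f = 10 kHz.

Step 1 — Angular frequency: ω = 2π·1e+04 = 6.283e+04 rad/s.
Step 2 — Transfer function: H(jω) = 1/(1 + jωRC).
Step 3 — Denominator: 1 + jωRC = 1 + j·6.283e+04·32.9·1.5e-09 = 1 + j0.003101.
Step 4 — H = 1 - j0.003101.
Step 5 — Magnitude: |H| = 1 (-0.0 dB); phase: φ = -0.2°.

|H| = 1 (-0.0 dB), φ = -0.2°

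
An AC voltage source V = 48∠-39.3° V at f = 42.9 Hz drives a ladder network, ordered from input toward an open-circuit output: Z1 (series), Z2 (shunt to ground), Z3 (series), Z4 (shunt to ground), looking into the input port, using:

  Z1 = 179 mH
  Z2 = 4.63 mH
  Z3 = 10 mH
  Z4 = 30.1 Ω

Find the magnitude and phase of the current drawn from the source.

Step 1 — Angular frequency: ω = 2π·f = 2π·42.9 = 269.5 rad/s.
Step 2 — Component impedances:
  Z1: Z = jωL = j·269.5·0.179 = 0 + j48.25 Ω
  Z2: Z = jωL = j·269.5·0.00463 = 0 + j1.248 Ω
  Z3: Z = jωL = j·269.5·0.01 = 0 + j2.695 Ω
  Z4: Z = R = 30.1 Ω
Step 3 — Ladder network (open output): work backward from the far end, alternating series and parallel combinations. Z_in = 0.05087 + j49.49 Ω = 49.49∠89.9° Ω.
Step 4 — Source phasor: V = 48∠-39.3° V = 37.14 - j30.4 V.
Step 5 — Ohm's law: I = V / Z_total = (37.14 - j30.4) / (0.05087 + j49.49) = -0.6135 - j0.7512 A.
Step 6 — Convert to polar: |I| = 0.9699 A, ∠I = -129.2°.

I = 0.9699∠-129.2° A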